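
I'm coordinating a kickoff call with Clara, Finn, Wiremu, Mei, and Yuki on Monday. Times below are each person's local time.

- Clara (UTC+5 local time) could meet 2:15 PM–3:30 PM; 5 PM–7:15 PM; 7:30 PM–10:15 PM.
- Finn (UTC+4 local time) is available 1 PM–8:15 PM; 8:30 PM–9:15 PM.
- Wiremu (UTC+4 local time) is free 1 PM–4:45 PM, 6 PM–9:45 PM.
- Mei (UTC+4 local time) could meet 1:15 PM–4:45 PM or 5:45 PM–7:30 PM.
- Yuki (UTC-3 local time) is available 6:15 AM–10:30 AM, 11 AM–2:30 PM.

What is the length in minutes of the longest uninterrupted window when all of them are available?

Clara in UTC: 09:15-10:30, 12:00-14:15, 14:30-17:15 (subtract 5h to convert from UTC+5).
Finn in UTC: 09:00-16:15, 16:30-17:15 (subtract 4h to convert from UTC+4).
Wiremu in UTC: 09:00-12:45, 14:00-17:45 (subtract 4h to convert from UTC+4).
Mei in UTC: 09:15-12:45, 13:45-15:30 (subtract 4h to convert from UTC+4).
Yuki in UTC: 09:15-13:30, 14:00-17:30 (add 3h to convert from UTC-3).
Clara ∩ Finn: 09:15-10:30, 12:00-14:15, 14:30-16:15, 16:30-17:15.
Clara ∩ Finn ∩ Wiremu: 09:15-10:30, 12:00-12:45, 14:00-14:15, 14:30-16:15, 16:30-17:15.
Clara ∩ Finn ∩ Wiremu ∩ Mei: 09:15-10:30, 12:00-12:45, 14:00-14:15, 14:30-15:30.
Clara ∩ Finn ∩ Wiremu ∩ Mei ∩ Yuki: 09:15-10:30, 12:00-12:45, 14:00-14:15, 14:30-15:30.
The longest is 09:15-10:30 at 75 minutes.

75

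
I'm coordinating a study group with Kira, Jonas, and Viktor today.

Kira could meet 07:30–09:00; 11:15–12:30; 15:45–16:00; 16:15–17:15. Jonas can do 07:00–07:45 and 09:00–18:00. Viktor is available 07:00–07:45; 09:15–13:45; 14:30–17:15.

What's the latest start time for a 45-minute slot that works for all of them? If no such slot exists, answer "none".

16:30

Kira ∩ Jonas: 07:30-07:45, 11:15-12:30, 15:45-16:00, 16:15-17:15.
Kira ∩ Jonas ∩ Viktor: 07:30-07:45, 11:15-12:30, 15:45-16:00, 16:15-17:15.
So the common availability across everyone is 07:30-07:45, 11:15-12:30, 15:45-16:00, 16:15-17:15.
The last common window of at least 45 minutes is 16:15-17:15; a 45-minute meeting can start as late as 16:30 and still end by 17:15.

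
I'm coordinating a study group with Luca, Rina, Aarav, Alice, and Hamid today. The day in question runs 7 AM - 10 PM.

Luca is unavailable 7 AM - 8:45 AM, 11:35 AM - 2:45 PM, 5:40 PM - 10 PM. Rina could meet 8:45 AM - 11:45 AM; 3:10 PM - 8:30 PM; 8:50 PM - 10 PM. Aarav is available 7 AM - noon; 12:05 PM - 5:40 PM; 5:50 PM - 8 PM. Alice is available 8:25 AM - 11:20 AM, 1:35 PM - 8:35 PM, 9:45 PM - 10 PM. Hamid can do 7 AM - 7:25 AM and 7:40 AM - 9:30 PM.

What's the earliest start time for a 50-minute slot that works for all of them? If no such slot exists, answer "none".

08:45

Luca free: 08:45-11:35, 14:45-17:40 (invert busy blocks within the working day).
Rina free: 08:45-11:45, 15:10-20:30, 20:50-22:00.
Aarav free: 07:00-12:00, 12:05-17:40, 17:50-20:00.
Alice free: 08:25-11:20, 13:35-20:35, 21:45-22:00.
Hamid free: 07:00-07:25, 07:40-21:30.
Luca ∩ Rina: 08:45-11:35, 15:10-17:40.
Luca ∩ Rina ∩ Aarav: 08:45-11:35, 15:10-17:40.
Luca ∩ Rina ∩ Aarav ∩ Alice: 08:45-11:20, 15:10-17:40.
Luca ∩ Rina ∩ Aarav ∩ Alice ∩ Hamid: 08:45-11:20, 15:10-17:40.
The first common window of at least 50 minutes is 08:45-11:20, so the earliest start is 08:45.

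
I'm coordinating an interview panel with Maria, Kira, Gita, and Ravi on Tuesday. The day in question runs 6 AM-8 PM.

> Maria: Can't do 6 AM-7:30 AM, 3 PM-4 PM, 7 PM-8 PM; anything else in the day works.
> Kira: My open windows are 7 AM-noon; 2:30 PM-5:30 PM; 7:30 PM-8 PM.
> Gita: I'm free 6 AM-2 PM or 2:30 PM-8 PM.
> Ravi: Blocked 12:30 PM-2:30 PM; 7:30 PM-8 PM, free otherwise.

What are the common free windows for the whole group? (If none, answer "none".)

07:30-12:00, 14:30-15:00, 16:00-17:30

Maria free: 07:30-15:00, 16:00-19:00 (invert busy blocks within the working day).
Kira free: 07:00-12:00, 14:30-17:30, 19:30-20:00.
Gita free: 06:00-14:00, 14:30-20:00.
Ravi free: 06:00-12:30, 14:30-19:30 (invert busy blocks within the working day).
Maria ∩ Kira: 07:30-12:00, 14:30-15:00, 16:00-17:30.
Maria ∩ Kira ∩ Gita: 07:30-12:00, 14:30-15:00, 16:00-17:30.
Maria ∩ Kira ∩ Gita ∩ Ravi: 07:30-12:00, 14:30-15:00, 16:00-17:30.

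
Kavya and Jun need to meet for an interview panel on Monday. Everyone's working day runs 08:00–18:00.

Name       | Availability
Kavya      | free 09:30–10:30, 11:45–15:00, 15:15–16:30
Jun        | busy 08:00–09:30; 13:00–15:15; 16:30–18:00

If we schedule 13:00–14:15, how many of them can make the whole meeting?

1

Kavya free: 09:30-10:30, 11:45-15:00, 15:15-16:30.
Jun free: 09:30-13:00, 15:15-16:30 (invert busy blocks within the working day).
Kavya can make the full 13:00-14:15 slot — that's 1.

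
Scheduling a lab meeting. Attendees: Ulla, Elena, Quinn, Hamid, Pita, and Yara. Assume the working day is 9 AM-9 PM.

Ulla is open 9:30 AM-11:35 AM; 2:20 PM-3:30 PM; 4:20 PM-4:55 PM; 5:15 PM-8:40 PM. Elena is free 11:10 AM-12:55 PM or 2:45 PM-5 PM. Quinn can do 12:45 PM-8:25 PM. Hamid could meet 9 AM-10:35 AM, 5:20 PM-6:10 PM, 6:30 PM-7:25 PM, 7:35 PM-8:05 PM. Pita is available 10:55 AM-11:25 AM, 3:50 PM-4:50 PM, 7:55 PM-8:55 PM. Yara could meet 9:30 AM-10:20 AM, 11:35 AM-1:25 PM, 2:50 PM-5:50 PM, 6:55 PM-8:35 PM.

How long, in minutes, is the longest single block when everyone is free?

0

Ulla ∩ Elena: 11:10-11:35, 14:45-15:30, 16:20-16:55.
Ulla ∩ Elena ∩ Quinn: 14:45-15:30, 16:20-16:55.
Ulla ∩ Elena ∩ Quinn ∩ Hamid: ∅.
Ulla ∩ Elena ∩ Quinn ∩ Hamid ∩ Pita: ∅.
Ulla ∩ Elena ∩ Quinn ∩ Hamid ∩ Pita ∩ Yara: ∅.
There is no time when everyone is free.
No common window exists, so the longest block is 0 minutes.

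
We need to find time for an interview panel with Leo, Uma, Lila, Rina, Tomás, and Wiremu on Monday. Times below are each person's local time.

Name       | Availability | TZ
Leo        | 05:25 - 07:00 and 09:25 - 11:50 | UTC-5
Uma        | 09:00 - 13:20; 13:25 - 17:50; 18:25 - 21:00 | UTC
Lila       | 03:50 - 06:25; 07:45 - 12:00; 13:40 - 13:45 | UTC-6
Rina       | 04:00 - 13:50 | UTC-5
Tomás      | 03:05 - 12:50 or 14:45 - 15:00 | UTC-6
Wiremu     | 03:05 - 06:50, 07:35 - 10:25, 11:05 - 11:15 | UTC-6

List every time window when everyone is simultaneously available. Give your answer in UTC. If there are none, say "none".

Leo in UTC: 10:25-12:00, 14:25-16:50 (add 5h to convert from UTC-5).
Uma in UTC: 09:00-13:20, 13:25-17:50, 18:25-21:00.
Lila in UTC: 09:50-12:25, 13:45-18:00, 19:40-19:45 (add 6h to convert from UTC-6).
Rina in UTC: 09:00-18:50 (add 5h to convert from UTC-5).
Tomás in UTC: 09:05-18:50, 20:45-21:00 (add 6h to convert from UTC-6).
Wiremu in UTC: 09:05-12:50, 13:35-16:25, 17:05-17:15 (add 6h to convert from UTC-6).
Leo ∩ Uma: 10:25-12:00, 14:25-16:50.
Leo ∩ Uma ∩ Lila: 10:25-12:00, 14:25-16:50.
Leo ∩ Uma ∩ Lila ∩ Rina: 10:25-12:00, 14:25-16:50.
Leo ∩ Uma ∩ Lila ∩ Rina ∩ Tomás: 10:25-12:00, 14:25-16:50.
Leo ∩ Uma ∩ Lila ∩ Rina ∩ Tomás ∩ Wiremu: 10:25-12:00, 14:25-16:25.

10:25-12:00, 14:25-16:25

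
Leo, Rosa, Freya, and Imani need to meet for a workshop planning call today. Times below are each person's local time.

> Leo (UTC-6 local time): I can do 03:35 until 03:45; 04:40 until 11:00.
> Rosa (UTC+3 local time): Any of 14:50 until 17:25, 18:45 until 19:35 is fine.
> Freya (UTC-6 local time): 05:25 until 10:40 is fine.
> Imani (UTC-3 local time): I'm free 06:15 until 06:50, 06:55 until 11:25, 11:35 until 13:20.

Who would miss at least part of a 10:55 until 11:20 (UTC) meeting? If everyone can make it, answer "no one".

Freya, Rosa

Leo in UTC: 09:35-09:45, 10:40-17:00 (add 6h to convert from UTC-6).
Rosa in UTC: 11:50-14:25, 15:45-16:35 (subtract 3h to convert from UTC+3).
Freya in UTC: 11:25-16:40 (add 6h to convert from UTC-6).
Imani in UTC: 09:15-09:50, 09:55-14:25, 14:35-16:20 (add 3h to convert from UTC-3).
Leo: free for 10:55-11:20. Rosa: not fully free for 10:55-11:20. Freya: not fully free for 10:55-11:20. Imani: free for 10:55-11:20.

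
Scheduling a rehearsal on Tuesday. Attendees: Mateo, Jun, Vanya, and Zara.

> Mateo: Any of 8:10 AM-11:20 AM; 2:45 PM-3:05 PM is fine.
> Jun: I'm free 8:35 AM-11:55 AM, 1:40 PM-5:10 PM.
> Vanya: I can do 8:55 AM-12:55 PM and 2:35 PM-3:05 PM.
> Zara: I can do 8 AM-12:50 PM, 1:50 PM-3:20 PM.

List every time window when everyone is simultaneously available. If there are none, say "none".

08:55-11:20, 14:45-15:05

Mateo ∩ Jun: 08:35-11:20, 14:45-15:05.
Mateo ∩ Jun ∩ Vanya: 08:55-11:20, 14:45-15:05.
Mateo ∩ Jun ∩ Vanya ∩ Zara: 08:55-11:20, 14:45-15:05.
So the common availability across everyone is 08:55-11:20, 14:45-15:05.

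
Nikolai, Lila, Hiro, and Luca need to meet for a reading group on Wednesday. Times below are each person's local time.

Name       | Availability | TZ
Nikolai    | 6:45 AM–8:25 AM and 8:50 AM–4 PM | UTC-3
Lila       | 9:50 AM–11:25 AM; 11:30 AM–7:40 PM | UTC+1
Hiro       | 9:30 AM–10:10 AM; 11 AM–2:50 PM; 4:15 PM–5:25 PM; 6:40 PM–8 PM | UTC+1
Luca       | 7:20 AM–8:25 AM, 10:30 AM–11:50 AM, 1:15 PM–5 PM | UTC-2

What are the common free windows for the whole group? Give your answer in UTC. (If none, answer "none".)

Nikolai in UTC: 09:45-11:25, 11:50-19:00 (add 3h to convert from UTC-3).
Lila in UTC: 08:50-10:25, 10:30-18:40 (subtract 1h to convert from UTC+1).
Hiro in UTC: 08:30-09:10, 10:00-13:50, 15:15-16:25, 17:40-19:00 (subtract 1h to convert from UTC+1).
Luca in UTC: 09:20-10:25, 12:30-13:50, 15:15-19:00 (add 2h to convert from UTC-2).
Nikolai ∩ Lila: 09:45-10:25, 10:30-11:25, 11:50-18:40.
Nikolai ∩ Lila ∩ Hiro: 10:00-10:25, 10:30-11:25, 11:50-13:50, 15:15-16:25, 17:40-18:40.
Nikolai ∩ Lila ∩ Hiro ∩ Luca: 10:00-10:25, 12:30-13:50, 15:15-16:25, 17:40-18:40.

10:00-10:25, 12:30-13:50, 15:15-16:25, 17:40-18:40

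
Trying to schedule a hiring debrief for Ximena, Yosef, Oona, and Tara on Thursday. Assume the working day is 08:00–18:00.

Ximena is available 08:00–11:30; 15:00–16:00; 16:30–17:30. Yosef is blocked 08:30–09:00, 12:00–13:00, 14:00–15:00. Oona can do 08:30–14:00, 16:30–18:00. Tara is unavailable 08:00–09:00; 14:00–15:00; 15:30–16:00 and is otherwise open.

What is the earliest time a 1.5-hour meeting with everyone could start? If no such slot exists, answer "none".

Ximena free: 08:00-11:30, 15:00-16:00, 16:30-17:30.
Yosef free: 08:00-08:30, 09:00-12:00, 13:00-14:00, 15:00-18:00 (invert busy blocks within the working day).
Oona free: 08:30-14:00, 16:30-18:00.
Tara free: 09:00-14:00, 15:00-15:30, 16:00-18:00 (invert busy blocks within the working day).
Ximena ∩ Yosef: 08:00-08:30, 09:00-11:30, 15:00-16:00, 16:30-17:30.
Ximena ∩ Yosef ∩ Oona: 09:00-11:30, 16:30-17:30.
Ximena ∩ Yosef ∩ Oona ∩ Tara: 09:00-11:30, 16:30-17:30.
Those are the intersection windows.
The first common window of at least 90 minutes is 09:00-11:30, so the earliest start is 09:00.

09:00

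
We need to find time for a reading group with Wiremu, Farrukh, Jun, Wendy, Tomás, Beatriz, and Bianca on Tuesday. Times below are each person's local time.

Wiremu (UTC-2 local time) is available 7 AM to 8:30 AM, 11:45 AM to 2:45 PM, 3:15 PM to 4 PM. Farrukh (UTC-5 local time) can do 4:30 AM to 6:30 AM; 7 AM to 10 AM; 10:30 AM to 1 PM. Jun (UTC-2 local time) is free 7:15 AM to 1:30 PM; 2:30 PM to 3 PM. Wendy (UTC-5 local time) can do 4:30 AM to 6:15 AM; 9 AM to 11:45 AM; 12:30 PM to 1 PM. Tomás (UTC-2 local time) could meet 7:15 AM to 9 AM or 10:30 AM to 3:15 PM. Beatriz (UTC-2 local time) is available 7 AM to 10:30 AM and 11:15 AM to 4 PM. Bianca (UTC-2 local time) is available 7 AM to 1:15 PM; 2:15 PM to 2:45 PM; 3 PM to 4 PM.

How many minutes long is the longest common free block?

Wiremu in UTC: 09:00-10:30, 13:45-16:45, 17:15-18:00 (add 2h to convert from UTC-2).
Farrukh in UTC: 09:30-11:30, 12:00-15:00, 15:30-18:00 (add 5h to convert from UTC-5).
Jun in UTC: 09:15-15:30, 16:30-17:00 (add 2h to convert from UTC-2).
Wendy in UTC: 09:30-11:15, 14:00-16:45, 17:30-18:00 (add 5h to convert from UTC-5).
Tomás in UTC: 09:15-11:00, 12:30-17:15 (add 2h to convert from UTC-2).
Beatriz in UTC: 09:00-12:30, 13:15-18:00 (add 2h to convert from UTC-2).
Bianca in UTC: 09:00-15:15, 16:15-16:45, 17:00-18:00 (add 2h to convert from UTC-2).
Wiremu ∩ Farrukh: 09:30-10:30, 13:45-15:00, 15:30-16:45, 17:15-18:00.
Wiremu ∩ Farrukh ∩ Jun: 09:30-10:30, 13:45-15:00, 16:30-16:45.
Wiremu ∩ Farrukh ∩ Jun ∩ Wendy: 09:30-10:30, 14:00-15:00, 16:30-16:45.
Wiremu ∩ Farrukh ∩ Jun ∩ Wendy ∩ Tomás: 09:30-10:30, 14:00-15:00, 16:30-16:45.
Wiremu ∩ Farrukh ∩ Jun ∩ Wendy ∩ Tomás ∩ Beatriz: 09:30-10:30, 14:00-15:00, 16:30-16:45.
Wiremu ∩ Farrukh ∩ Jun ∩ Wendy ∩ Tomás ∩ Beatriz ∩ Bianca: 09:30-10:30, 14:00-15:00, 16:30-16:45.
The longest is 09:30-10:30 at 60 minutes.

60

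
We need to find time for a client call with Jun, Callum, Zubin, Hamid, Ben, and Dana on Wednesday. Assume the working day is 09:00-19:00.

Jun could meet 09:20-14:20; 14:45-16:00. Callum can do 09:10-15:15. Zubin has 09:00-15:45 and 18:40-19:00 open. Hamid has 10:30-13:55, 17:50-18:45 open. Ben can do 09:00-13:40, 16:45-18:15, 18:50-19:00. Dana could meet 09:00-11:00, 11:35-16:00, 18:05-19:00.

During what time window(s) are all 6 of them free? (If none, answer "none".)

Jun ∩ Callum: 09:20-14:20, 14:45-15:15.
Jun ∩ Callum ∩ Zubin: 09:20-14:20, 14:45-15:15.
Jun ∩ Callum ∩ Zubin ∩ Hamid: 10:30-13:55.
Jun ∩ Callum ∩ Zubin ∩ Hamid ∩ Ben: 10:30-13:40.
Jun ∩ Callum ∩ Zubin ∩ Hamid ∩ Ben ∩ Dana: 10:30-11:00, 11:35-13:40.

10:30-11:00, 11:35-13:40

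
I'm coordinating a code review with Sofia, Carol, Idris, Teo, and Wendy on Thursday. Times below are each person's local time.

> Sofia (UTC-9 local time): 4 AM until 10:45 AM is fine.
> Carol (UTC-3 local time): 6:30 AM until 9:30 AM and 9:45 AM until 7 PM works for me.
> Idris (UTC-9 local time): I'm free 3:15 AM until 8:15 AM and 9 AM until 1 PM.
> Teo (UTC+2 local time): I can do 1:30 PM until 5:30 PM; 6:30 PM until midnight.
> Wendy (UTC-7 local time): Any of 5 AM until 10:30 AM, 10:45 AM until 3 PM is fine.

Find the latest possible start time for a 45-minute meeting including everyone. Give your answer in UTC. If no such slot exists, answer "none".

Sofia in UTC: 13:00-19:45 (add 9h to convert from UTC-9).
Carol in UTC: 09:30-12:30, 12:45-22:00 (add 3h to convert from UTC-3).
Idris in UTC: 12:15-17:15, 18:00-22:00 (add 9h to convert from UTC-9).
Teo in UTC: 11:30-15:30, 16:30-22:00 (subtract 2h to convert from UTC+2).
Wendy in UTC: 12:00-17:30, 17:45-22:00 (add 7h to convert from UTC-7).
Sofia ∩ Carol: 13:00-19:45.
Sofia ∩ Carol ∩ Idris: 13:00-17:15, 18:00-19:45.
Sofia ∩ Carol ∩ Idris ∩ Teo: 13:00-15:30, 16:30-17:15, 18:00-19:45.
Sofia ∩ Carol ∩ Idris ∩ Teo ∩ Wendy: 13:00-15:30, 16:30-17:15, 18:00-19:45.
Those are the intersection windows.
The last common window of at least 45 minutes is 18:00-19:45; a 45-minute meeting can start as late as 19:00 and still end by 19:45.

19:00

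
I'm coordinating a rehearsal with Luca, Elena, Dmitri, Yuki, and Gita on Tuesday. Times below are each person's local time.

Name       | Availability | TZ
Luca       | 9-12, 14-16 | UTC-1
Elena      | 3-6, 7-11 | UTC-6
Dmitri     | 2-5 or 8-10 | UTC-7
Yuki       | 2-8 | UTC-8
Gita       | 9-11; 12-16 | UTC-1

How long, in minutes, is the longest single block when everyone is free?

Luca in UTC: 10:00-13:00, 15:00-17:00 (add 1h to convert from UTC-1).
Elena in UTC: 09:00-12:00, 13:00-17:00 (add 6h to convert from UTC-6).
Dmitri in UTC: 09:00-12:00, 15:00-17:00 (add 7h to convert from UTC-7).
Yuki in UTC: 10:00-16:00 (add 8h to convert from UTC-8).
Gita in UTC: 10:00-12:00, 13:00-17:00 (add 1h to convert from UTC-1).
Luca ∩ Elena: 10:00-12:00, 15:00-17:00.
Luca ∩ Elena ∩ Dmitri: 10:00-12:00, 15:00-17:00.
Luca ∩ Elena ∩ Dmitri ∩ Yuki: 10:00-12:00, 15:00-16:00.
Luca ∩ Elena ∩ Dmitri ∩ Yuki ∩ Gita: 10:00-12:00, 15:00-16:00.
So the common availability across everyone is 10:00-12:00, 15:00-16:00.
The longest is 10:00-12:00 at 120 minutes.

120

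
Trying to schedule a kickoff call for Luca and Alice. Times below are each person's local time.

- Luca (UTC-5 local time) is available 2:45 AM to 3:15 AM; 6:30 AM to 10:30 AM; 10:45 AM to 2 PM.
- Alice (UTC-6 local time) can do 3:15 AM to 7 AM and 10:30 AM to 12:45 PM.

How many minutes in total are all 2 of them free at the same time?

Luca in UTC: 07:45-08:15, 11:30-15:30, 15:45-19:00 (add 5h to convert from UTC-5).
Alice in UTC: 09:15-13:00, 16:30-18:45 (add 6h to convert from UTC-6).
Luca ∩ Alice: 11:30-13:00, 16:30-18:45.
Summing the common windows: 90 + 135 = 225 minutes.

225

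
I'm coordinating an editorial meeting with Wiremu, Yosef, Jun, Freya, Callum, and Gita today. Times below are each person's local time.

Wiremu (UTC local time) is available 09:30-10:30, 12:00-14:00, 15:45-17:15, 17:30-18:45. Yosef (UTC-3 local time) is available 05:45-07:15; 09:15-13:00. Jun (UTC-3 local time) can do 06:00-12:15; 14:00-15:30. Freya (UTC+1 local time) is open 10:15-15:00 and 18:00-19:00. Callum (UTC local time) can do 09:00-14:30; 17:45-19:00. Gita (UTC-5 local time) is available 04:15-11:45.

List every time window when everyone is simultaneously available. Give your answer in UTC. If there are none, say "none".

09:30-10:15, 12:15-14:00

Wiremu in UTC: 09:30-10:30, 12:00-14:00, 15:45-17:15, 17:30-18:45.
Yosef in UTC: 08:45-10:15, 12:15-16:00 (add 3h to convert from UTC-3).
Jun in UTC: 09:00-15:15, 17:00-18:30 (add 3h to convert from UTC-3).
Freya in UTC: 09:15-14:00, 17:00-18:00 (subtract 1h to convert from UTC+1).
Callum in UTC: 09:00-14:30, 17:45-19:00.
Gita in UTC: 09:15-16:45 (add 5h to convert from UTC-5).
Wiremu ∩ Yosef: 09:30-10:15, 12:15-14:00, 15:45-16:00.
Wiremu ∩ Yosef ∩ Jun: 09:30-10:15, 12:15-14:00.
Wiremu ∩ Yosef ∩ Jun ∩ Freya: 09:30-10:15, 12:15-14:00.
Wiremu ∩ Yosef ∩ Jun ∩ Freya ∩ Callum: 09:30-10:15, 12:15-14:00.
Wiremu ∩ Yosef ∩ Jun ∩ Freya ∩ Callum ∩ Gita: 09:30-10:15, 12:15-14:00.
So the common availability across everyone is 09:30-10:15, 12:15-14:00.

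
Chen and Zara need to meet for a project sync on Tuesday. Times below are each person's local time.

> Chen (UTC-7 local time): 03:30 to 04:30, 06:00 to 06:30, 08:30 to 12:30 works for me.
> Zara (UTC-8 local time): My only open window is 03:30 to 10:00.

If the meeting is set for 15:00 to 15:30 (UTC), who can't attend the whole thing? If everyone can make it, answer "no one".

Chen

Chen in UTC: 10:30-11:30, 13:00-13:30, 15:30-19:30 (add 7h to convert from UTC-7).
Zara in UTC: 11:30-18:00 (add 8h to convert from UTC-8).
Chen: not fully free for 15:00-15:30. Zara: free for 15:00-15:30.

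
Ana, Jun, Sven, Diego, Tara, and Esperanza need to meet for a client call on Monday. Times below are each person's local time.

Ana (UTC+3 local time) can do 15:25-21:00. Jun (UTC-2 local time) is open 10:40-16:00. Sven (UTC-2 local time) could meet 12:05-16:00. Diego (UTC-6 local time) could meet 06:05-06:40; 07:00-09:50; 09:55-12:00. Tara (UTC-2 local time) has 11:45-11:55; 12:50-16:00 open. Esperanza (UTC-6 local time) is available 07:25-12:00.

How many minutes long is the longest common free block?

Ana in UTC: 12:25-18:00 (subtract 3h to convert from UTC+3).
Jun in UTC: 12:40-18:00 (add 2h to convert from UTC-2).
Sven in UTC: 14:05-18:00 (add 2h to convert from UTC-2).
Diego in UTC: 12:05-12:40, 13:00-15:50, 15:55-18:00 (add 6h to convert from UTC-6).
Tara in UTC: 13:45-13:55, 14:50-18:00 (add 2h to convert from UTC-2).
Esperanza in UTC: 13:25-18:00 (add 6h to convert from UTC-6).
Ana ∩ Jun: 12:40-18:00.
Ana ∩ Jun ∩ Sven: 14:05-18:00.
Ana ∩ Jun ∩ Sven ∩ Diego: 14:05-15:50, 15:55-18:00.
Ana ∩ Jun ∩ Sven ∩ Diego ∩ Tara: 14:50-15:50, 15:55-18:00.
Ana ∩ Jun ∩ Sven ∩ Diego ∩ Tara ∩ Esperanza: 14:50-15:50, 15:55-18:00.
The longest is 15:55-18:00 at 125 minutes.

125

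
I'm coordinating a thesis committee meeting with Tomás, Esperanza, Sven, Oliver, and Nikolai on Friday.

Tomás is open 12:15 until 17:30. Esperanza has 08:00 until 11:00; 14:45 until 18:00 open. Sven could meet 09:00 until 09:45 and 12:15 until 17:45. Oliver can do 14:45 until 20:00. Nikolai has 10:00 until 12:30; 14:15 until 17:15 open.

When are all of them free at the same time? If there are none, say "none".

14:45-17:15

Tomás ∩ Esperanza: 14:45-17:30.
Tomás ∩ Esperanza ∩ Sven: 14:45-17:30.
Tomás ∩ Esperanza ∩ Sven ∩ Oliver: 14:45-17:30.
Tomás ∩ Esperanza ∩ Sven ∩ Oliver ∩ Nikolai: 14:45-17:15.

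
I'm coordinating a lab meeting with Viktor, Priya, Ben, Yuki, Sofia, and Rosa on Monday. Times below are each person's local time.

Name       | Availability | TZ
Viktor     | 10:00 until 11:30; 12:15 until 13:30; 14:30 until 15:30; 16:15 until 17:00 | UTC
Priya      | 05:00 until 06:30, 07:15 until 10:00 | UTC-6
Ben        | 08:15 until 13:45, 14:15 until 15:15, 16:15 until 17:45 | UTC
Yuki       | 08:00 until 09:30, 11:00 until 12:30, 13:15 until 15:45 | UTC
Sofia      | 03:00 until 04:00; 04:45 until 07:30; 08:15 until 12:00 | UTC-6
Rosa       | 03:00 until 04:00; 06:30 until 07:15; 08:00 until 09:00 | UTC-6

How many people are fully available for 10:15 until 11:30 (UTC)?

2

Viktor in UTC: 10:00-11:30, 12:15-13:30, 14:30-15:30, 16:15-17:00.
Priya in UTC: 11:00-12:30, 13:15-16:00 (add 6h to convert from UTC-6).
Ben in UTC: 08:15-13:45, 14:15-15:15, 16:15-17:45.
Yuki in UTC: 08:00-09:30, 11:00-12:30, 13:15-15:45.
Sofia in UTC: 09:00-10:00, 10:45-13:30, 14:15-18:00 (add 6h to convert from UTC-6).
Rosa in UTC: 09:00-10:00, 12:30-13:15, 14:00-15:00 (add 6h to convert from UTC-6).
Viktor and Ben can make the full 10:15-11:30 slot — that's 2.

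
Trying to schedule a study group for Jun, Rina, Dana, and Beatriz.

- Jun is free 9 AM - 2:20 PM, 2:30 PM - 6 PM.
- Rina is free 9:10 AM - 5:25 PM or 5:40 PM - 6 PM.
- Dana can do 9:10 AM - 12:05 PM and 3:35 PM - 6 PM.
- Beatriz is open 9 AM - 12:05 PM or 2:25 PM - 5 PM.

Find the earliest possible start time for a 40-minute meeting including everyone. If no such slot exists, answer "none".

Jun ∩ Rina: 09:10-14:20, 14:30-17:25, 17:40-18:00.
Jun ∩ Rina ∩ Dana: 09:10-12:05, 15:35-17:25, 17:40-18:00.
Jun ∩ Rina ∩ Dana ∩ Beatriz: 09:10-12:05, 15:35-17:00.
The first common window of at least 40 minutes is 09:10-12:05, so the earliest start is 09:10.

09:10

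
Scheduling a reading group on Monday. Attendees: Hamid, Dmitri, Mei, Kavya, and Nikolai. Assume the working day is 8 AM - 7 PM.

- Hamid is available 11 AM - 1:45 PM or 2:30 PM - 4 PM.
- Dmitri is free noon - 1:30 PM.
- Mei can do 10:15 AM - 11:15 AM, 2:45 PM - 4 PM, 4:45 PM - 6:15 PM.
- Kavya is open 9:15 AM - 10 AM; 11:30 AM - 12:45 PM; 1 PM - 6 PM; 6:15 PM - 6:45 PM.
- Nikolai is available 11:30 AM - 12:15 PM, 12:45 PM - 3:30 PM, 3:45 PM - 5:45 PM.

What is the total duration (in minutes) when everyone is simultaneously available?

0

Hamid ∩ Dmitri: 12:00-13:30.
Hamid ∩ Dmitri ∩ Mei: ∅.
Hamid ∩ Dmitri ∩ Mei ∩ Kavya: ∅.
Hamid ∩ Dmitri ∩ Mei ∩ Kavya ∩ Nikolai: ∅.
There is no time when everyone is free.
There is no common window, so the total is 0 minutes.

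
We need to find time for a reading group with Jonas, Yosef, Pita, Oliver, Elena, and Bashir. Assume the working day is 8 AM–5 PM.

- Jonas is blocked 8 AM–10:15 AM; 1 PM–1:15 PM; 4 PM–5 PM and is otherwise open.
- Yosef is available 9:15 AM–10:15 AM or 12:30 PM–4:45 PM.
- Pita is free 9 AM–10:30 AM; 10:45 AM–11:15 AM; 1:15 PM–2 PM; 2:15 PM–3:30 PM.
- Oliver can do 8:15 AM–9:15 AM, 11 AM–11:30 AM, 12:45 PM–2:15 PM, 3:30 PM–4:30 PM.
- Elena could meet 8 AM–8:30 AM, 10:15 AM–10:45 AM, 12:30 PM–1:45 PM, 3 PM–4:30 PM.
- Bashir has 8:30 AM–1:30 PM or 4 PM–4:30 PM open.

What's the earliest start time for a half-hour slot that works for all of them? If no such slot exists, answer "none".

none

Jonas free: 10:15-13:00, 13:15-16:00 (invert busy blocks within the working day).
Yosef free: 09:15-10:15, 12:30-16:45.
Pita free: 09:00-10:30, 10:45-11:15, 13:15-14:00, 14:15-15:30.
Oliver free: 08:15-09:15, 11:00-11:30, 12:45-14:15, 15:30-16:30.
Elena free: 08:00-08:30, 10:15-10:45, 12:30-13:45, 15:00-16:30.
Bashir free: 08:30-13:30, 16:00-16:30.
Jonas ∩ Yosef: 12:30-13:00, 13:15-16:00.
Jonas ∩ Yosef ∩ Pita: 13:15-14:00, 14:15-15:30.
Jonas ∩ Yosef ∩ Pita ∩ Oliver: 13:15-14:00.
Jonas ∩ Yosef ∩ Pita ∩ Oliver ∩ Elena: 13:15-13:45.
Jonas ∩ Yosef ∩ Pita ∩ Oliver ∩ Elena ∩ Bashir: 13:15-13:30.
Those are the intersection windows.
No common window is at least 30 minutes long.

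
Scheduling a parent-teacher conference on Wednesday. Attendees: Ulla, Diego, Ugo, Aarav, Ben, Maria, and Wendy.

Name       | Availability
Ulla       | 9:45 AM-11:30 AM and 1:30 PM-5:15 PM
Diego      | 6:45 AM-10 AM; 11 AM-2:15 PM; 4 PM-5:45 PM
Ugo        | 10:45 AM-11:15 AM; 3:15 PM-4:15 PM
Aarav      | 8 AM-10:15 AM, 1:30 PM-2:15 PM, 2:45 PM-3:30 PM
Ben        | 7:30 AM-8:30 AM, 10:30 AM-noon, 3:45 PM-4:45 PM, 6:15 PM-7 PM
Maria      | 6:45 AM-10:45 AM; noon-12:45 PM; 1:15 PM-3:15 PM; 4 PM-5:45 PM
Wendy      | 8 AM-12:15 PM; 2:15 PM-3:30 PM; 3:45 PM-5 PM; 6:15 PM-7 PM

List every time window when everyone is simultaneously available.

Ulla ∩ Diego: 09:45-10:00, 11:00-11:30, 13:30-14:15, 16:00-17:15.
Ulla ∩ Diego ∩ Ugo: 11:00-11:15, 16:00-16:15.
Ulla ∩ Diego ∩ Ugo ∩ Aarav: ∅.
Ulla ∩ Diego ∩ Ugo ∩ Aarav ∩ Ben: ∅.
Ulla ∩ Diego ∩ Ugo ∩ Aarav ∩ Ben ∩ Maria: ∅.
Ulla ∩ Diego ∩ Ugo ∩ Aarav ∩ Ben ∩ Maria ∩ Wendy: ∅.
There is no time when everyone is free.

none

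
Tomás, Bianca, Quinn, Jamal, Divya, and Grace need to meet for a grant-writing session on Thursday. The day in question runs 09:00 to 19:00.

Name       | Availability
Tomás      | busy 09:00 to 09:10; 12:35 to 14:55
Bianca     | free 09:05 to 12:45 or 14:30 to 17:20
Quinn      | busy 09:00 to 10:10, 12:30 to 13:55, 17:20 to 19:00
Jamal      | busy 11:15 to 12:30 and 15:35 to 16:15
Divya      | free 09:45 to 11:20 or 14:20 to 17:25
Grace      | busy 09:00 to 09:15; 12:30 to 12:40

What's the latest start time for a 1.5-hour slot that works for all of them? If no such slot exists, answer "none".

none

Tomás free: 09:10-12:35, 14:55-19:00 (invert busy blocks within the working day).
Bianca free: 09:05-12:45, 14:30-17:20.
Quinn free: 10:10-12:30, 13:55-17:20 (invert busy blocks within the working day).
Jamal free: 09:00-11:15, 12:30-15:35, 16:15-19:00 (invert busy blocks within the working day).
Divya free: 09:45-11:20, 14:20-17:25.
Grace free: 09:15-12:30, 12:40-19:00 (invert busy blocks within the working day).
Tomás ∩ Bianca: 09:10-12:35, 14:55-17:20.
Tomás ∩ Bianca ∩ Quinn: 10:10-12:30, 14:55-17:20.
Tomás ∩ Bianca ∩ Quinn ∩ Jamal: 10:10-11:15, 14:55-15:35, 16:15-17:20.
Tomás ∩ Bianca ∩ Quinn ∩ Jamal ∩ Divya: 10:10-11:15, 14:55-15:35, 16:15-17:20.
Tomás ∩ Bianca ∩ Quinn ∩ Jamal ∩ Divya ∩ Grace: 10:10-11:15, 14:55-15:35, 16:15-17:20.
So the common availability across everyone is 10:10-11:15, 14:55-15:35, 16:15-17:20.
No common window is at least 90 minutes long.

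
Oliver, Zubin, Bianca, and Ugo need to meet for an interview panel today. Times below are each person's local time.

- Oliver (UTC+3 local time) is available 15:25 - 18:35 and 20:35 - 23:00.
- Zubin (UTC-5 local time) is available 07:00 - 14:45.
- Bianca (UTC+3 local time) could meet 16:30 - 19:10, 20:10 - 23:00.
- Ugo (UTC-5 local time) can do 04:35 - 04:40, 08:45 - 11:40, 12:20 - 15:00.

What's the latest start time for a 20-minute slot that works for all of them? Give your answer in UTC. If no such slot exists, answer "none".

Oliver in UTC: 12:25-15:35, 17:35-20:00 (subtract 3h to convert from UTC+3).
Zubin in UTC: 12:00-19:45 (add 5h to convert from UTC-5).
Bianca in UTC: 13:30-16:10, 17:10-20:00 (subtract 3h to convert from UTC+3).
Ugo in UTC: 09:35-09:40, 13:45-16:40, 17:20-20:00 (add 5h to convert from UTC-5).
Oliver ∩ Zubin: 12:25-15:35, 17:35-19:45.
Oliver ∩ Zubin ∩ Bianca: 13:30-15:35, 17:35-19:45.
Oliver ∩ Zubin ∩ Bianca ∩ Ugo: 13:45-15:35, 17:35-19:45.
So the common availability across everyone is 13:45-15:35, 17:35-19:45.
The last common window of at least 20 minutes is 17:35-19:45; a 20-minute meeting can start as late as 19:25 and still end by 19:45.

19:25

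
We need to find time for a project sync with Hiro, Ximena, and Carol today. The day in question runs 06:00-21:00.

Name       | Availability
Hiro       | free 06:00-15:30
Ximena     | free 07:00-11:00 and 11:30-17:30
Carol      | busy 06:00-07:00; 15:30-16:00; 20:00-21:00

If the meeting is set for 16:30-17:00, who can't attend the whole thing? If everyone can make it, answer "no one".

Hiro free: 06:00-15:30.
Ximena free: 07:00-11:00, 11:30-17:30.
Carol free: 07:00-15:30, 16:00-20:00 (invert busy blocks within the working day).
Hiro: not fully free for 16:30-17:00. Ximena: free for 16:30-17:00. Carol: free for 16:30-17:00.

Hiro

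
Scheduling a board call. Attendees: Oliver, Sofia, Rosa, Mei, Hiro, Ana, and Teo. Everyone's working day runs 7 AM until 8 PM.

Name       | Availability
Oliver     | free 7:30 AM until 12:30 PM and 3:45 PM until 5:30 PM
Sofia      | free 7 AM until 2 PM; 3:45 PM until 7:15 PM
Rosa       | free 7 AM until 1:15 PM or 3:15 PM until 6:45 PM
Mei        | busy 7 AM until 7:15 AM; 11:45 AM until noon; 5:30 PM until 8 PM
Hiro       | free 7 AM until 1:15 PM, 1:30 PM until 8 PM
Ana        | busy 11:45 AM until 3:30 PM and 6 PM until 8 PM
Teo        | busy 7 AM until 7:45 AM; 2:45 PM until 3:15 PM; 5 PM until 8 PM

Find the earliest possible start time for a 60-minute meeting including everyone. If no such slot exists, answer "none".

Oliver free: 07:30-12:30, 15:45-17:30.
Sofia free: 07:00-14:00, 15:45-19:15.
Rosa free: 07:00-13:15, 15:15-18:45.
Mei free: 07:15-11:45, 12:00-17:30 (invert busy blocks within the working day).
Hiro free: 07:00-13:15, 13:30-20:00.
Ana free: 07:00-11:45, 15:30-18:00 (invert busy blocks within the working day).
Teo free: 07:45-14:45, 15:15-17:00 (invert busy blocks within the working day).
Oliver ∩ Sofia: 07:30-12:30, 15:45-17:30.
Oliver ∩ Sofia ∩ Rosa: 07:30-12:30, 15:45-17:30.
Oliver ∩ Sofia ∩ Rosa ∩ Mei: 07:30-11:45, 12:00-12:30, 15:45-17:30.
Oliver ∩ Sofia ∩ Rosa ∩ Mei ∩ Hiro: 07:30-11:45, 12:00-12:30, 15:45-17:30.
Oliver ∩ Sofia ∩ Rosa ∩ Mei ∩ Hiro ∩ Ana: 07:30-11:45, 15:45-17:30.
Oliver ∩ Sofia ∩ Rosa ∩ Mei ∩ Hiro ∩ Ana ∩ Teo: 07:45-11:45, 15:45-17:00.
So the common availability across everyone is 07:45-11:45, 15:45-17:00.
The first common window of at least 60 minutes is 07:45-11:45, so the earliest start is 07:45.

07:45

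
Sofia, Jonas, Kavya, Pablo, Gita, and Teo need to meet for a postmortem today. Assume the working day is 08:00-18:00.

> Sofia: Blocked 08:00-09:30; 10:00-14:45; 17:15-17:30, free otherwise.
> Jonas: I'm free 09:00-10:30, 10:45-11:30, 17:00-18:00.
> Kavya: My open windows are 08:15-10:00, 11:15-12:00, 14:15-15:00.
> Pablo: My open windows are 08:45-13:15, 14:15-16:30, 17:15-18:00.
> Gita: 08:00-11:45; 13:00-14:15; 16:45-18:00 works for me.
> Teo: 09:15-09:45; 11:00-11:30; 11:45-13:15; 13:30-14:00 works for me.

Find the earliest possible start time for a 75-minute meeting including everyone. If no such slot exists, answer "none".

Sofia free: 09:30-10:00, 14:45-17:15, 17:30-18:00 (invert busy blocks within the working day).
Jonas free: 09:00-10:30, 10:45-11:30, 17:00-18:00.
Kavya free: 08:15-10:00, 11:15-12:00, 14:15-15:00.
Pablo free: 08:45-13:15, 14:15-16:30, 17:15-18:00.
Gita free: 08:00-11:45, 13:00-14:15, 16:45-18:00.
Teo free: 09:15-09:45, 11:00-11:30, 11:45-13:15, 13:30-14:00.
Sofia ∩ Jonas: 09:30-10:00, 17:00-17:15, 17:30-18:00.
Sofia ∩ Jonas ∩ Kavya: 09:30-10:00.
Sofia ∩ Jonas ∩ Kavya ∩ Pablo: 09:30-10:00.
Sofia ∩ Jonas ∩ Kavya ∩ Pablo ∩ Gita: 09:30-10:00.
Sofia ∩ Jonas ∩ Kavya ∩ Pablo ∩ Gita ∩ Teo: 09:30-09:45.
No common window is at least 75 minutes long.

none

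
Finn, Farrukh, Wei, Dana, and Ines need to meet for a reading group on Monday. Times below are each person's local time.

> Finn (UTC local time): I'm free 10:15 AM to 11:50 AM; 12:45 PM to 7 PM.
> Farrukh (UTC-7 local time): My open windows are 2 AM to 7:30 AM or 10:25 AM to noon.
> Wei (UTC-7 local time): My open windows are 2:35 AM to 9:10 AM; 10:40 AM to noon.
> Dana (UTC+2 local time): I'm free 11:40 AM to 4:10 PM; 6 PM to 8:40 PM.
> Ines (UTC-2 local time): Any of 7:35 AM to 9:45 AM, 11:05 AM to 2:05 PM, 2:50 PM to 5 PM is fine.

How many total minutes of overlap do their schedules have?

215

Finn in UTC: 10:15-11:50, 12:45-19:00.
Farrukh in UTC: 09:00-14:30, 17:25-19:00 (add 7h to convert from UTC-7).
Wei in UTC: 09:35-16:10, 17:40-19:00 (add 7h to convert from UTC-7).
Dana in UTC: 09:40-14:10, 16:00-18:40 (subtract 2h to convert from UTC+2).
Ines in UTC: 09:35-11:45, 13:05-16:05, 16:50-19:00 (add 2h to convert from UTC-2).
Finn ∩ Farrukh: 10:15-11:50, 12:45-14:30, 17:25-19:00.
Finn ∩ Farrukh ∩ Wei: 10:15-11:50, 12:45-14:30, 17:40-19:00.
Finn ∩ Farrukh ∩ Wei ∩ Dana: 10:15-11:50, 12:45-14:10, 17:40-18:40.
Finn ∩ Farrukh ∩ Wei ∩ Dana ∩ Ines: 10:15-11:45, 13:05-14:10, 17:40-18:40.
Those are the intersection windows.
Summing the common windows: 90 + 65 + 60 = 215 minutes.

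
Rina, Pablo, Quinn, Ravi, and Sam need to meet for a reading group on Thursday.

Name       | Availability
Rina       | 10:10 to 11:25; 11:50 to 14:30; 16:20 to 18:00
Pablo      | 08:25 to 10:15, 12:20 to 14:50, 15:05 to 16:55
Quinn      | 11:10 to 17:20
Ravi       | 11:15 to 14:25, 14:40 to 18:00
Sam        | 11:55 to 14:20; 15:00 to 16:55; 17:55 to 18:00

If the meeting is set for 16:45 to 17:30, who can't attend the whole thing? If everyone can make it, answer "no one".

Rina: free for 16:45-17:30. Pablo: not fully free for 16:45-17:30. Quinn: not fully free for 16:45-17:30. Ravi: free for 16:45-17:30. Sam: not fully free for 16:45-17:30.

Pablo, Quinn, Sam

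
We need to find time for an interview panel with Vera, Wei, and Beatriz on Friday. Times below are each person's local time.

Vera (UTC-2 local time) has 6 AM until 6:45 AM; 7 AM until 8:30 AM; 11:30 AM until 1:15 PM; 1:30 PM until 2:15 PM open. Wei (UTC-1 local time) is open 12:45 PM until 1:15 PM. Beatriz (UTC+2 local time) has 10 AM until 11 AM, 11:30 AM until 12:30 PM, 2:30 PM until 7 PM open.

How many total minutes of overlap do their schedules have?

Vera in UTC: 08:00-08:45, 09:00-10:30, 13:30-15:15, 15:30-16:15 (add 2h to convert from UTC-2).
Wei in UTC: 13:45-14:15 (add 1h to convert from UTC-1).
Beatriz in UTC: 08:00-09:00, 09:30-10:30, 12:30-17:00 (subtract 2h to convert from UTC+2).
Vera ∩ Wei: 13:45-14:15.
Vera ∩ Wei ∩ Beatriz: 13:45-14:15.
Those are the intersection windows.
That's a single block of 30 minutes.

30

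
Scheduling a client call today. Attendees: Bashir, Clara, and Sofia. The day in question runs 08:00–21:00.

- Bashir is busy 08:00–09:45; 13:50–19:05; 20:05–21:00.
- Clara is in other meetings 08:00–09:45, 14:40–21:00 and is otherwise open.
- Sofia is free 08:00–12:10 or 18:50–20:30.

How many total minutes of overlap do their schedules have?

145

Bashir free: 09:45-13:50, 19:05-20:05 (invert busy blocks within the working day).
Clara free: 09:45-14:40 (invert busy blocks within the working day).
Sofia free: 08:00-12:10, 18:50-20:30.
Bashir ∩ Clara: 09:45-13:50.
Bashir ∩ Clara ∩ Sofia: 09:45-12:10.
That's a single block of 145 minutes.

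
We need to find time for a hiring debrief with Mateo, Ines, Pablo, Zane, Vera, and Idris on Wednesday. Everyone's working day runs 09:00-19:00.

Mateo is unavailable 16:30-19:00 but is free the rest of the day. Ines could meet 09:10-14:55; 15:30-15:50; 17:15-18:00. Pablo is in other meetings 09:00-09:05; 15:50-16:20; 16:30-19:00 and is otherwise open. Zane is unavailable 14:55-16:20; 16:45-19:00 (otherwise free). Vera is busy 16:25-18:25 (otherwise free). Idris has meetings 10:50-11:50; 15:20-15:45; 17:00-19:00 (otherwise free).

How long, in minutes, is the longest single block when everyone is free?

Mateo free: 09:00-16:30 (invert busy blocks within the working day).
Ines free: 09:10-14:55, 15:30-15:50, 17:15-18:00.
Pablo free: 09:05-15:50, 16:20-16:30 (invert busy blocks within the working day).
Zane free: 09:00-14:55, 16:20-16:45 (invert busy blocks within the working day).
Vera free: 09:00-16:25, 18:25-19:00 (invert busy blocks within the working day).
Idris free: 09:00-10:50, 11:50-15:20, 15:45-17:00 (invert busy blocks within the working day).
Mateo ∩ Ines: 09:10-14:55, 15:30-15:50.
Mateo ∩ Ines ∩ Pablo: 09:10-14:55, 15:30-15:50.
Mateo ∩ Ines ∩ Pablo ∩ Zane: 09:10-14:55.
Mateo ∩ Ines ∩ Pablo ∩ Zane ∩ Vera: 09:10-14:55.
Mateo ∩ Ines ∩ Pablo ∩ Zane ∩ Vera ∩ Idris: 09:10-10:50, 11:50-14:55.
Those are the intersection windows.
The longest is 11:50-14:55 at 185 minutes.

185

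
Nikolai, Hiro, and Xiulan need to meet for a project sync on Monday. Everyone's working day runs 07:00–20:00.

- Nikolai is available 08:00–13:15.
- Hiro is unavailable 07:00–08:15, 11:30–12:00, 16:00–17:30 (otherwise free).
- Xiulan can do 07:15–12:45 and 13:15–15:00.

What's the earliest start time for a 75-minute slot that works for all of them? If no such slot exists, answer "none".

08:15

Nikolai free: 08:00-13:15.
Hiro free: 08:15-11:30, 12:00-16:00, 17:30-20:00 (invert busy blocks within the working day).
Xiulan free: 07:15-12:45, 13:15-15:00.
Nikolai ∩ Hiro: 08:15-11:30, 12:00-13:15.
Nikolai ∩ Hiro ∩ Xiulan: 08:15-11:30, 12:00-12:45.
Those are the intersection windows.
The first common window of at least 75 minutes is 08:15-11:30, so the earliest start is 08:15.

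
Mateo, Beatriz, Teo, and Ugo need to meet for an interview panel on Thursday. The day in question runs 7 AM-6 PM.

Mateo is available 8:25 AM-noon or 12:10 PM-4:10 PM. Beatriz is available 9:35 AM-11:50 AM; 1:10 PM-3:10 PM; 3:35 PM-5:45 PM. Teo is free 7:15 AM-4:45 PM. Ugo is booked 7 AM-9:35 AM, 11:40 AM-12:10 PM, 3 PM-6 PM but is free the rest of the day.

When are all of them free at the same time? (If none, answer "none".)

Mateo free: 08:25-12:00, 12:10-16:10.
Beatriz free: 09:35-11:50, 13:10-15:10, 15:35-17:45.
Teo free: 07:15-16:45.
Ugo free: 09:35-11:40, 12:10-15:00 (invert busy blocks within the working day).
Mateo ∩ Beatriz: 09:35-11:50, 13:10-15:10, 15:35-16:10.
Mateo ∩ Beatriz ∩ Teo: 09:35-11:50, 13:10-15:10, 15:35-16:10.
Mateo ∩ Beatriz ∩ Teo ∩ Ugo: 09:35-11:40, 13:10-15:00.
So the common availability across everyone is 09:35-11:40, 13:10-15:00.

09:35-11:40, 13:10-15:00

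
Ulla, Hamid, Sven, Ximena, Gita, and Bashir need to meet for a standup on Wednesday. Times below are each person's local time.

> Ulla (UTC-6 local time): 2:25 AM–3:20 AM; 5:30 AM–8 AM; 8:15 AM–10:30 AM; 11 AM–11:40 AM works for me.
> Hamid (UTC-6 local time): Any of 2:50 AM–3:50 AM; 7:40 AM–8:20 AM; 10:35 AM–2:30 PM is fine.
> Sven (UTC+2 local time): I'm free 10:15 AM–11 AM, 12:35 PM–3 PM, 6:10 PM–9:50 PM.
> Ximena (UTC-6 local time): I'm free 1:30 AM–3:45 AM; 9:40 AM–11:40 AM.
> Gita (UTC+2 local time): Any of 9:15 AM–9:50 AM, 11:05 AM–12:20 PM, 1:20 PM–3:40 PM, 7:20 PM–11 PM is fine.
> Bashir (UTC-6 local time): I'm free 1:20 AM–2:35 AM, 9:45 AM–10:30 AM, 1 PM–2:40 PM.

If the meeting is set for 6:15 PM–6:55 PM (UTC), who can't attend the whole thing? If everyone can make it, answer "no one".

Ulla in UTC: 08:25-09:20, 11:30-14:00, 14:15-16:30, 17:00-17:40 (add 6h to convert from UTC-6).
Hamid in UTC: 08:50-09:50, 13:40-14:20, 16:35-20:30 (add 6h to convert from UTC-6).
Sven in UTC: 08:15-09:00, 10:35-13:00, 16:10-19:50 (subtract 2h to convert from UTC+2).
Ximena in UTC: 07:30-09:45, 15:40-17:40 (add 6h to convert from UTC-6).
Gita in UTC: 07:15-07:50, 09:05-10:20, 11:20-13:40, 17:20-21:00 (subtract 2h to convert from UTC+2).
Bashir in UTC: 07:20-08:35, 15:45-16:30, 19:00-20:40 (add 6h to convert from UTC-6).
Ulla: not fully free for 18:15-18:55. Hamid: free for 18:15-18:55. Sven: free for 18:15-18:55. Ximena: not fully free for 18:15-18:55. Gita: free for 18:15-18:55. Bashir: not fully free for 18:15-18:55.

Bashir, Ulla, Ximena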